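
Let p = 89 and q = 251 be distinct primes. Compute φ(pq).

For distinct primes, φ(pq) = (p−1)(q−1) = 88 × 250 = 22000.

22000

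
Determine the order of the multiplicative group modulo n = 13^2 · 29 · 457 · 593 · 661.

778239221760

φ(877924270561) = 877924270561 · (1 − 1/13) · (1 − 1/29) · (1 − 1/457) · (1 − 1/593) · (1 − 1/661)
       = 877924270561 · 59864555520/67532636197 = 778239221760.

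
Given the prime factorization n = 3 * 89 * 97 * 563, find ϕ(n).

φ(14581137) = 14581137 · (1 − 1/3) · (1 − 1/89) · (1 − 1/97) · (1 − 1/563)
       = 14581137 · 9495552/14581137 = 9495552.

9495552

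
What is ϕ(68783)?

68783 = 11 · 13**2 · 37.
φ(11) = 11 − 1 = 10.
φ(13^2) = 13^1·(13−1) = 13·12 = 156.
φ(37) = 37 − 1 = 36.
φ(68783) = 10 × 156 × 36 = 56160.

56160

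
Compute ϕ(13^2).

φ(13^2) = 13^1·(13−1) = 13·12 = 156.

156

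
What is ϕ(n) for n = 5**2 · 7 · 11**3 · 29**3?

3419169600

φ(5^2) = 5^1·(5−1) = 5·4 = 20.
φ(7) = 7 − 1 = 6.
φ(11^3) = 11^2·(11−1) = 121·10 = 1210.
φ(29^3) = 29^3 − 29^2 = 24389 − 841 = 23548.
φ(5680807825) = 20 × 6 × 1210 × 23548 = 3419169600.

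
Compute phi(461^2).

φ(212521) = 212521 · (1 − 1/461)
       = 212521 · 460/461 = 212060.

212060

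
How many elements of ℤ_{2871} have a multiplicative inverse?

1680

2871 = 3^2 * 11 * 29.
φ(3^2) = 3^2 − 3^1 = 9 − 3 = 6.
φ(11) = 11 − 1 = 10.
φ(29) = 29 − 1 = 28.
φ(2871) = 6 × 10 × 28 = 1680.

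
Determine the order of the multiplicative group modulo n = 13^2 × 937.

φ(13^2) = 13^1·(13−1) = 13·12 = 156.
φ(937) = 937 − 1 = 936.
φ(158353) = 156 × 936 = 146016.

146016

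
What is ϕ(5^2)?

20

φ(25) = 25 · (1 − 1/5)
       = 25 · 4/5 = 20.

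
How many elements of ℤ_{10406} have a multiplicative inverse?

4620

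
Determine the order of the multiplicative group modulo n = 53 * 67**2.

229944

φ(53) = 53 − 1 = 52.
φ(67^2) = 67^1·(67−1) = 67·66 = 4422.
φ(237917) = 52 × 4422 = 229944.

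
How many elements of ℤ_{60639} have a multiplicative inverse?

Prime factorization: 60639 = 3 * 17 * 29 * 41.
φ(60639) = 60639 · (1 − 1/3) · (1 − 1/17) · (1 − 1/29) · (1 − 1/41)
       = 60639 · 35840/60639 = 35840.

35840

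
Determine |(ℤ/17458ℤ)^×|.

Factor 17458: 17458 = 2 * 7 * 29 * 43.
φ(17458) = 17458 · (1 − 1/2) · (1 − 1/7) · (1 − 1/29) · (1 − 1/43)
       = 17458 · 7056/17458 = 7056.

7056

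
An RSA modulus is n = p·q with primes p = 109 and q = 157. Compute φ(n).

φ(17113) = 17113 · (1 − 1/109) · (1 − 1/157)
       = 17113 · 16848/17113 = 16848.

16848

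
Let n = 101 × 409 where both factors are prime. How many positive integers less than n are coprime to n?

40800

φ(41309) = 41309 · (1 − 1/101) · (1 − 1/409)
       = 41309 · 40800/41309 = 40800.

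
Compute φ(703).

648

Prime factorization: 703 = 19 · 37.
φ(19) = 19 − 1 = 18.
φ(37) = 37 − 1 = 36.
Multiply: 18 · 36 = 648.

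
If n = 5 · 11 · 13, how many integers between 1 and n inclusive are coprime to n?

φ(5) = 5 − 1 = 4.
φ(11) = 11 − 1 = 10.
φ(13) = 13 − 1 = 12.
Multiply: 4 · 10 · 12 = 480.

480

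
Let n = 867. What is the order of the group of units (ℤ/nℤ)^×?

867 = 3 · 17**2.
φ(3) = 3 − 1 = 2.
φ(17^2) = 17^2 − 17^1 = 289 − 17 = 272.
φ(867) = 2 × 272 = 544.

544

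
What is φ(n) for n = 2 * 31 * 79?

2340

φ(2) = 2 − 1 = 1.
φ(31) = 31 − 1 = 30.
φ(79) = 79 − 1 = 78.
Since φ is multiplicative, φ(4898) = 1 · 30 · 78 = 2340.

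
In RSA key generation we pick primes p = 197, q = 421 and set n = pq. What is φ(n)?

82320

φ(197) = 197 − 1 = 196.
φ(421) = 421 − 1 = 420.
φ(82937) = 196 × 420 = 82320.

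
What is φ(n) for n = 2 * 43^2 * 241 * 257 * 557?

61694115840

φ(2) = 2 − 1 = 1.
φ(43^2) = 43^1·(43−1) = 43·42 = 1806.
φ(241) = 241 − 1 = 240.
φ(257) = 257 − 1 = 256.
φ(557) = 557 − 1 = 556.
Multiply: 1 · 1806 · 240 · 256 · 556 = 61694115840.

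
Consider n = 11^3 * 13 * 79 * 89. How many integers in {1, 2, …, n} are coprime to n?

φ(121657393) = 121657393 · (1 − 1/11) · (1 − 1/13) · (1 − 1/79) · (1 − 1/89)
       = 121657393 · 823680/1005433 = 99665280.

99665280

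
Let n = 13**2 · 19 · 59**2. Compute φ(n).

9608976

φ(13^2) = 13^1·(13−1) = 13·12 = 156.
φ(19) = 19 − 1 = 18.
φ(59^2) = 59^1·(59−1) = 59·58 = 3422.
Multiply: 156 · 18 · 3422 = 9608976.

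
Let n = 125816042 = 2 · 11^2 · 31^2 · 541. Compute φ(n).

φ(2) = 2 − 1 = 1.
φ(11^2) = 11^2 − 11^1 = 121 − 11 = 110.
φ(31^2) = 31^2 − 31^1 = 961 − 31 = 930.
φ(541) = 541 − 1 = 540.
Multiply: 1 · 110 · 930 · 540 = 55242000.

55242000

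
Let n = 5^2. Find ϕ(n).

20

φ(25) = 25 · (1 − 1/5)
       = 25 · 4/5 = 20.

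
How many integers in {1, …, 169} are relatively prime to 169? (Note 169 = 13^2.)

φ(13^2) = 13^1·(13−1) = 13·12 = 156.

156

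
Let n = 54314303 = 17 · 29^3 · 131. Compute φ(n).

φ(17) = 17 − 1 = 16.
φ(29^3) = 29^3 − 29^2 = 24389 − 841 = 23548.
φ(131) = 131 − 1 = 130.
φ(54314303) = 16 × 23548 × 130 = 48979840.

48979840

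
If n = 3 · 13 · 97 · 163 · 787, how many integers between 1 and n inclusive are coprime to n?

293372928

φ(485287023) = 485287023 · (1 − 1/3) · (1 − 1/13) · (1 − 1/97) · (1 − 1/163) · (1 − 1/787)
       = 485287023 · 293372928/485287023 = 293372928.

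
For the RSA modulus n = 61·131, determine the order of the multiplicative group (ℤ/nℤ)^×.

φ(pq) = (p−1)(q−1) = 60 · 130 = 7800.

7800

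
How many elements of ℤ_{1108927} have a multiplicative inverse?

967680

Prime factorization: 1108927 = 17 * 37 * 41 * 43.
φ(17) = 17 − 1 = 16.
φ(37) = 37 − 1 = 36.
φ(41) = 41 − 1 = 40.
φ(43) = 43 − 1 = 42.
Since φ is multiplicative, φ(1108927) = 16 · 36 · 40 · 42 = 967680.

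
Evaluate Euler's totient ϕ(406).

Prime factorization: 406 = 2 · 7 · 29.
φ(2) = 2 − 1 = 1.
φ(7) = 7 − 1 = 6.
φ(29) = 29 − 1 = 28.
φ(406) = 1 × 6 × 28 = 168.

168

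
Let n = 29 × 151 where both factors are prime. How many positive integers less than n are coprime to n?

4200

φ(4379) = 4379 · (1 − 1/29) · (1 − 1/151)
       = 4379 · 4200/4379 = 4200.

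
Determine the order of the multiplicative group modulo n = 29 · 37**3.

1379952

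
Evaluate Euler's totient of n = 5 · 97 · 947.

363264

φ(459295) = 459295 · (1 − 1/5) · (1 − 1/97) · (1 − 1/947)
       = 459295 · 363264/459295 = 363264.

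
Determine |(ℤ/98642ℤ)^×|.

45360

98642 = 2 · 31 · 37 · 43.
φ(98642) = 98642 · (1 − 1/2) · (1 − 1/31) · (1 − 1/37) · (1 − 1/43)
       = 98642 · 45360/98642 = 45360.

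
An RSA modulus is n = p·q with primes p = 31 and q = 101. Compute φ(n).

3000

φ(31) = 31 − 1 = 30.
φ(101) = 101 − 1 = 100.
Multiply: 30 · 100 = 3000.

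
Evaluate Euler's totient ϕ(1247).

Prime factorization: 1247 = 29 * 43.
φ(29) = 29 − 1 = 28.
φ(43) = 43 − 1 = 42.
φ(1247) = 28 × 42 = 1176.

1176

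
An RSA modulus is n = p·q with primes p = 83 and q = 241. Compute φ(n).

19680

φ(83) = 83 − 1 = 82.
φ(241) = 241 − 1 = 240.
φ(20003) = 82 × 240 = 19680.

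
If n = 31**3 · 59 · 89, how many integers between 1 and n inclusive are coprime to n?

φ(156432541) = 156432541 · (1 − 1/31) · (1 − 1/59) · (1 − 1/89)
       = 156432541 · 153120/162781 = 147148320.

147148320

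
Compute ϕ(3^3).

18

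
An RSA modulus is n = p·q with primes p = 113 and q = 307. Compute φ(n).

34272

φ(n) = (p − 1)(q − 1) = (113−1)(307−1) = 112·306 = 34272.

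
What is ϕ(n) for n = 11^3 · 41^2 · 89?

174627200

φ(199129579) = 199129579 · (1 − 1/11) · (1 − 1/41) · (1 − 1/89)
       = 199129579 · 35200/40139 = 174627200.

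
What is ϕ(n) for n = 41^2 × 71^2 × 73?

φ(618596233) = 618596233 · (1 − 1/41) · (1 − 1/71) · (1 − 1/73)
       = 618596233 · 201600/212503 = 586857600.

586857600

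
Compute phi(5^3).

100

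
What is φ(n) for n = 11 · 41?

400

φ(451) = 451 · (1 − 1/11) · (1 − 1/41)
       = 451 · 400/451 = 400.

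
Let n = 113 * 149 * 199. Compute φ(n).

3282048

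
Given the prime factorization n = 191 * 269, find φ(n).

50920

φ(191) = 191 − 1 = 190.
φ(269) = 269 − 1 = 268.
Since φ is multiplicative, φ(51379) = 190 · 268 = 50920.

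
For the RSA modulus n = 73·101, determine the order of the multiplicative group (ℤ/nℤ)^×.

φ(7373) = 7373 · (1 − 1/73) · (1 − 1/101)
       = 7373 · 7200/7373 = 7200.

7200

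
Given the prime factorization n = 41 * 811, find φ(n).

32400

φ(33251) = 33251 · (1 − 1/41) · (1 − 1/811)
       = 33251 · 32400/33251 = 32400.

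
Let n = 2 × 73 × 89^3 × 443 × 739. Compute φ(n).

φ(2) = 2 − 1 = 1.
φ(73) = 73 − 1 = 72.
φ(89^3) = 89^3 − 89^2 = 704969 − 7921 = 697048.
φ(443) = 443 − 1 = 442.
φ(739) = 739 − 1 = 738.
Multiply: 1 · 72 · 697048 · 442 · 738 = 16370947397376.

16370947397376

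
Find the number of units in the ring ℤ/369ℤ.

240

Prime factorization: 369 = 3^2 · 41.
φ(369) = 369 · (1 − 1/3) · (1 − 1/41)
       = 369 · 80/123 = 240.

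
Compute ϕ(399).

216

First factor: 399 = 3 · 7 · 19.
φ(3) = 3 − 1 = 2.
φ(7) = 7 − 1 = 6.
φ(19) = 19 − 1 = 18.
φ(399) = 2 × 6 × 18 = 216.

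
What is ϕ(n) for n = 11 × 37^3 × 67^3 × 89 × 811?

10407997539244800

φ(12095759030770591) = 12095759030770591 · (1 − 1/11) · (1 − 1/37) · (1 − 1/67) · (1 − 1/89) · (1 − 1/811)
       = 12095759030770591 · 1693612800/1968249151 = 10407997539244800.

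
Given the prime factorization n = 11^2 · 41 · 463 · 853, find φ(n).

φ(1959292379) = 1959292379 · (1 − 1/11) · (1 − 1/41) · (1 − 1/463) · (1 − 1/853)
       = 1959292379 · 157449600/178117489 = 1731945600.

1731945600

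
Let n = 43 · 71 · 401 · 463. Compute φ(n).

543312000

φ(43) = 43 − 1 = 42.
φ(71) = 71 − 1 = 70.
φ(401) = 401 − 1 = 400.
φ(463) = 463 − 1 = 462.
Since φ is multiplicative, φ(566829139) = 42 · 70 · 400 · 462 = 543312000.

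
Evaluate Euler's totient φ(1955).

Factor 1955: 1955 = 5 · 17 · 23.
φ(5) = 5 − 1 = 4.
φ(17) = 17 − 1 = 16.
φ(23) = 23 − 1 = 22.
φ(1955) = 4 × 16 × 22 = 1408.

1408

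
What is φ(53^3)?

146068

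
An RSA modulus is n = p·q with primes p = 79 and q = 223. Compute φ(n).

17316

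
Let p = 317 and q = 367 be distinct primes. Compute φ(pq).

115656

For distinct primes, φ(pq) = (p−1)(q−1) = 316 × 366 = 115656.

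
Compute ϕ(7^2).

42

φ(49) = 49 · (1 − 1/7)
       = 49 · 6/7 = 42.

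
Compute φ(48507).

Prime factorization: 48507 = 3 · 19 · 23 · 37.
φ(48507) = 48507 · (1 − 1/3) · (1 − 1/19) · (1 − 1/23) · (1 − 1/37)
       = 48507 · 28512/48507 = 28512.

28512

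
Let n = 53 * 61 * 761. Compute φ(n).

2371200

φ(53) = 53 − 1 = 52.
φ(61) = 61 − 1 = 60.
φ(761) = 761 − 1 = 760.
Since φ is multiplicative, φ(2460313) = 52 · 60 · 760 = 2371200.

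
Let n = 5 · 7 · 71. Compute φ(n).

φ(5) = 5 − 1 = 4.
φ(7) = 7 − 1 = 6.
φ(71) = 71 − 1 = 70.
φ(2485) = 4 × 6 × 70 = 1680.

1680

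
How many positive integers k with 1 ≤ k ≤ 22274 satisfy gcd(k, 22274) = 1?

First factor: 22274 = 2 * 7 * 37 * 43.
φ(22274) = 22274 · (1 − 1/2) · (1 − 1/7) · (1 − 1/37) · (1 − 1/43)
       = 22274 · 9072/22274 = 9072.

9072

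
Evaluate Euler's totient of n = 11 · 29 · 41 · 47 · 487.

250387200

φ(11) = 11 − 1 = 10.
φ(29) = 29 − 1 = 28.
φ(41) = 41 − 1 = 40.
φ(47) = 47 − 1 = 46.
φ(487) = 487 − 1 = 486.
Since φ is multiplicative, φ(299365231) = 10 · 28 · 40 · 46 · 486 = 250387200.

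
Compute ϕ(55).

40

Prime factorization: 55 = 5 × 11.
φ(55) = 55 · (1 − 1/5) · (1 − 1/11)
       = 55 · 40/55 = 40.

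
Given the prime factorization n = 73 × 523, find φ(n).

φ(38179) = 38179 · (1 − 1/73) · (1 − 1/523)
       = 38179 · 37584/38179 = 37584.

37584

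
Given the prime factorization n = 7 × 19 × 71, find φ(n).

φ(7) = 7 − 1 = 6.
φ(19) = 19 − 1 = 18.
φ(71) = 71 − 1 = 70.
Multiply: 6 · 18 · 70 = 7560.

7560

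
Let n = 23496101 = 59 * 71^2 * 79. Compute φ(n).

φ(23496101) = 23496101 · (1 − 1/59) · (1 − 1/71) · (1 − 1/79)
       = 23496101 · 316680/330931 = 22484280.

22484280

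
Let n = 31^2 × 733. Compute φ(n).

φ(31^2) = 31^2 − 31^1 = 961 − 31 = 930.
φ(733) = 733 − 1 = 732.
φ(704413) = 930 × 732 = 680760.

680760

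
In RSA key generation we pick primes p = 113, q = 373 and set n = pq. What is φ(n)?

41664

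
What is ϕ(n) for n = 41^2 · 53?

φ(41^2) = 41^2 − 41^1 = 1681 − 41 = 1640.
φ(53) = 53 − 1 = 52.
φ(89093) = 1640 × 52 = 85280.

85280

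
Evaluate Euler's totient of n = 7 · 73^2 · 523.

16461792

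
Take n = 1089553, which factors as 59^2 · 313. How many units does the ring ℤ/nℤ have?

φ(59^2) = 59^1·(59−1) = 59·58 = 3422.
φ(313) = 313 − 1 = 312.
φ(1089553) = 3422 × 312 = 1067664.

1067664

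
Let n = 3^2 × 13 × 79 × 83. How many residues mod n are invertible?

460512

φ(3^2) = 3^1·(3−1) = 3·2 = 6.
φ(13) = 13 − 1 = 12.
φ(79) = 79 − 1 = 78.
φ(83) = 83 − 1 = 82.
φ(767169) = 6 × 12 × 78 × 82 = 460512.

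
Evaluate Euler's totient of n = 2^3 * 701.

2800

φ(5608) = 5608 · (1 − 1/2) · (1 − 1/701)
       = 5608 · 700/1402 = 2800.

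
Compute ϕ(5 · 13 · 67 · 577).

φ(2512835) = 2512835 · (1 − 1/5) · (1 − 1/13) · (1 − 1/67) · (1 − 1/577)
       = 2512835 · 1824768/2512835 = 1824768.

1824768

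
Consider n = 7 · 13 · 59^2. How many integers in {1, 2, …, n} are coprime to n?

246384

φ(7) = 7 − 1 = 6.
φ(13) = 13 − 1 = 12.
φ(59^2) = 59^2 − 59^1 = 3481 − 59 = 3422.
Multiply: 6 · 12 · 3422 = 246384.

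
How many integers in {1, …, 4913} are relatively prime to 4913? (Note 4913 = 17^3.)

4624

φ(4913) = 4913 · (1 − 1/17)
       = 4913 · 16/17 = 4624.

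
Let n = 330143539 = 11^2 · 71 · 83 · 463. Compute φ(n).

291706800

φ(11^2) = 11^1·(11−1) = 11·10 = 110.
φ(71) = 71 − 1 = 70.
φ(83) = 83 − 1 = 82.
φ(463) = 463 − 1 = 462.
Since φ is multiplicative, φ(330143539) = 110 · 70 · 82 · 462 = 291706800.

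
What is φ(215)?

215 = 5 · 43.
φ(215) = 215 · (1 − 1/5) · (1 − 1/43)
       = 215 · 168/215 = 168.

168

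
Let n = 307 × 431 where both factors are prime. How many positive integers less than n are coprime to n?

131580

For distinct primes, φ(pq) = (p−1)(q−1) = 306 × 430 = 131580.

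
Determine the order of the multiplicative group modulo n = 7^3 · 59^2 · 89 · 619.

54714002112

φ(65777717453) = 65777717453 · (1 − 1/7) · (1 − 1/59) · (1 − 1/89) · (1 − 1/619)
       = 65777717453 · 18925632/22752583 = 54714002112.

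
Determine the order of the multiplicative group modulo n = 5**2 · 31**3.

576600

φ(744775) = 744775 · (1 − 1/5) · (1 − 1/31)
       = 744775 · 120/155 = 576600.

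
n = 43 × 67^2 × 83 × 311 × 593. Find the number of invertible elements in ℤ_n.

2794893615360

φ(43) = 43 − 1 = 42.
φ(67^2) = 67^2 − 67^1 = 4489 − 67 = 4422.
φ(83) = 83 − 1 = 82.
φ(311) = 311 − 1 = 310.
φ(593) = 593 − 1 = 592.
φ(2954685328943) = 42 × 4422 × 82 × 310 × 592 = 2794893615360.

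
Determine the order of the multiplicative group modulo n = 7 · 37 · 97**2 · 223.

φ(543435613) = 543435613 · (1 − 1/7) · (1 − 1/37) · (1 − 1/97) · (1 − 1/223)
       = 543435613 · 4603392/5602429 = 446529024.

446529024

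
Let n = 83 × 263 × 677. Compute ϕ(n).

14523184

φ(83) = 83 − 1 = 82.
φ(263) = 263 − 1 = 262.
φ(677) = 677 − 1 = 676.
Multiply: 82 · 262 · 676 = 14523184.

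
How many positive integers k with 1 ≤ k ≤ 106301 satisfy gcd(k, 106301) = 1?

89856

Factor 106301: 106301 = 13^2 · 17 · 37.
φ(106301) = 106301 · (1 − 1/13) · (1 − 1/17) · (1 − 1/37)
       = 106301 · 6912/8177 = 89856.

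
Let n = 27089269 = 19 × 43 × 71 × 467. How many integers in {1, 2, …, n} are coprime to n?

φ(27089269) = 27089269 · (1 − 1/19) · (1 − 1/43) · (1 − 1/71) · (1 − 1/467)
       = 27089269 · 24660720/27089269 = 24660720.

24660720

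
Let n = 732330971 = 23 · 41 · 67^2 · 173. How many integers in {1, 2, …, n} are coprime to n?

φ(732330971) = 732330971 · (1 − 1/23) · (1 − 1/41) · (1 − 1/67) · (1 − 1/173)
       = 732330971 · 9989760/10930313 = 669313920.

669313920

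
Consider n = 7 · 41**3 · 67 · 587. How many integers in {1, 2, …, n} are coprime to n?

15603445440

φ(7) = 7 − 1 = 6.
φ(41^3) = 41^3 − 41^2 = 68921 − 1681 = 67240.
φ(67) = 67 − 1 = 66.
φ(587) = 587 − 1 = 586.
Since φ is multiplicative, φ(18974158063) = 6 · 67240 · 66 · 586 = 15603445440.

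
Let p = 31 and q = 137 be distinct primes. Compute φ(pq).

φ(31) = 31 − 1 = 30.
φ(137) = 137 − 1 = 136.
Multiply: 30 · 136 = 4080.

4080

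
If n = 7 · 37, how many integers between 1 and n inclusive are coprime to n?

φ(7) = 7 − 1 = 6.
φ(37) = 37 − 1 = 36.
φ(259) = 6 × 36 = 216.

216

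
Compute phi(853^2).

726756

φ(727609) = 727609 · (1 − 1/853)
       = 727609 · 852/853 = 726756.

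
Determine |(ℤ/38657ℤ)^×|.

38657 = 29 · 31 · 43.
φ(38657) = 38657 · (1 − 1/29) · (1 − 1/31) · (1 − 1/43)
       = 38657 · 35280/38657 = 35280.

35280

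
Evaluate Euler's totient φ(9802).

Prime factorization: 9802 = 2 · 13^2 · 29.
φ(2) = 2 − 1 = 1.
φ(13^2) = 13^1·(13−1) = 13·12 = 156.
φ(29) = 29 − 1 = 28.
Since φ is multiplicative, φ(9802) = 1 · 156 · 28 = 4368.

4368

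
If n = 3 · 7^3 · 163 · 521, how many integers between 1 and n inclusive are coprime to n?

49533120

φ(3) = 3 − 1 = 2.
φ(7^3) = 7^3 − 7^2 = 343 − 49 = 294.
φ(163) = 163 − 1 = 162.
φ(521) = 521 − 1 = 520.
Multiply: 2 · 294 · 162 · 520 = 49533120.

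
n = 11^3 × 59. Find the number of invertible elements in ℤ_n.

70180

φ(11^3) = 11^3 − 11^2 = 1331 − 121 = 1210.
φ(59) = 59 − 1 = 58.
φ(78529) = 1210 × 58 = 70180.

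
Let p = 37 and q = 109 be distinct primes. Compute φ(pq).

3888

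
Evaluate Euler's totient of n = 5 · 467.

φ(5) = 5 − 1 = 4.
φ(467) = 467 − 1 = 466.
Multiply: 4 · 466 = 1864.

1864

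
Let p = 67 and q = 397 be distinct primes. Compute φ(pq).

φ(26599) = 26599 · (1 − 1/67) · (1 − 1/397)
       = 26599 · 26136/26599 = 26136.

26136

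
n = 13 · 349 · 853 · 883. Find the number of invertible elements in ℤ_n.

3138113664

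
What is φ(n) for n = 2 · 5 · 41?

160

φ(2) = 2 − 1 = 1.
φ(5) = 5 − 1 = 4.
φ(41) = 41 − 1 = 40.
Multiply: 1 · 4 · 40 = 160.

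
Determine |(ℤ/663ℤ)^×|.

Prime factorization: 663 = 3 · 13 · 17.
φ(663) = 663 · (1 − 1/3) · (1 − 1/13) · (1 − 1/17)
       = 663 · 384/663 = 384.

384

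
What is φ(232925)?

First factor: 232925 = 5**2 * 7 * 11**3.
φ(5^2) = 5^1·(5−1) = 5·4 = 20.
φ(7) = 7 − 1 = 6.
φ(11^3) = 11^2·(11−1) = 121·10 = 1210.
φ(232925) = 20 × 6 × 1210 = 145200.

145200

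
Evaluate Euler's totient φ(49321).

45360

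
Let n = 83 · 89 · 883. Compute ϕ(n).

φ(83) = 83 − 1 = 82.
φ(89) = 89 − 1 = 88.
φ(883) = 883 − 1 = 882.
Since φ is multiplicative, φ(6522721) = 82 · 88 · 882 = 6364512.

6364512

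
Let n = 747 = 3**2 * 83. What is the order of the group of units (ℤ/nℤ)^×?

φ(3^2) = 3^1·(3−1) = 3·2 = 6.
φ(83) = 83 − 1 = 82.
Multiply: 6 · 82 = 492.

492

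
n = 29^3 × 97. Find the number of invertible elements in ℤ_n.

φ(2365733) = 2365733 · (1 − 1/29) · (1 − 1/97)
       = 2365733 · 2688/2813 = 2260608.

2260608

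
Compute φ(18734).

8064

Prime factorization: 18734 = 2 * 17 * 19 * 29.
φ(2) = 2 − 1 = 1.
φ(17) = 17 − 1 = 16.
φ(19) = 19 − 1 = 18.
φ(29) = 29 − 1 = 28.
φ(18734) = 1 × 16 × 18 × 28 = 8064.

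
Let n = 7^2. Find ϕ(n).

φ(7^2) = 7^1·(7−1) = 7·6 = 42.

42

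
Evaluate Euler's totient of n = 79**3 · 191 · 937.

φ(88237710713) = 88237710713 · (1 − 1/79) · (1 − 1/191) · (1 − 1/937)
       = 88237710713 · 13871520/14138393 = 86572156320.

86572156320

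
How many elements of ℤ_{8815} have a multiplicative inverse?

Prime factorization: 8815 = 5 · 41 · 43.
φ(5) = 5 − 1 = 4.
φ(41) = 41 − 1 = 40.
φ(43) = 43 − 1 = 42.
Since φ is multiplicative, φ(8815) = 4 · 40 · 42 = 6720.

6720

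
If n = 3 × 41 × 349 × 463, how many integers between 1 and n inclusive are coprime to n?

12862080

φ(19875201) = 19875201 · (1 − 1/3) · (1 − 1/41) · (1 − 1/349) · (1 − 1/463)
       = 19875201 · 12862080/19875201 = 12862080.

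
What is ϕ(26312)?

10560

Prime factorization: 26312 = 2^3 × 11 × 13 × 23.
φ(2^3) = 2^3 − 2^2 = 8 − 4 = 4.
φ(11) = 11 − 1 = 10.
φ(13) = 13 − 1 = 12.
φ(23) = 23 − 1 = 22.
Multiply: 4 · 10 · 12 · 22 = 10560.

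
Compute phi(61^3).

φ(226981) = 226981 · (1 − 1/61)
       = 226981 · 60/61 = 223260.

223260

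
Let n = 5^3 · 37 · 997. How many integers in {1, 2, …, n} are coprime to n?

φ(5^3) = 5^2·(5−1) = 25·4 = 100.
φ(37) = 37 − 1 = 36.
φ(997) = 997 − 1 = 996.
Multiply: 100 · 36 · 996 = 3585600.

3585600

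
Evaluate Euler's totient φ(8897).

Factor 8897: 8897 = 7 * 31 * 41.
φ(7) = 7 − 1 = 6.
φ(31) = 31 − 1 = 30.
φ(41) = 41 − 1 = 40.
φ(8897) = 6 × 30 × 40 = 7200.

7200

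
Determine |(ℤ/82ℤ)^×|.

40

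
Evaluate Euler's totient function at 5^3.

100

φ(5^3) = 5^2·(5−1) = 25·4 = 100.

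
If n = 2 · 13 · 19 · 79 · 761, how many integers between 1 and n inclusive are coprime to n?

12804480

φ(2) = 2 − 1 = 1.
φ(13) = 13 − 1 = 12.
φ(19) = 19 − 1 = 18.
φ(79) = 79 − 1 = 78.
φ(761) = 761 − 1 = 760.
Multiply: 1 · 12 · 18 · 78 · 760 = 12804480.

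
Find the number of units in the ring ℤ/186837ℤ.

First factor: 186837 = 3 · 7^2 · 31 · 41.
φ(186837) = 186837 · (1 − 1/3) · (1 − 1/7) · (1 − 1/31) · (1 − 1/41)
       = 186837 · 14400/26691 = 100800.

100800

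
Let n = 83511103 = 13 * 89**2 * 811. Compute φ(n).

76127040

φ(13) = 13 − 1 = 12.
φ(89^2) = 89^2 − 89^1 = 7921 − 89 = 7832.
φ(811) = 811 − 1 = 810.
Since φ is multiplicative, φ(83511103) = 12 · 7832 · 810 = 76127040.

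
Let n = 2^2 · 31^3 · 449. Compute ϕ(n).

φ(53504636) = 53504636 · (1 − 1/2) · (1 − 1/31) · (1 − 1/449)
       = 53504636 · 13440/27838 = 25831680.

25831680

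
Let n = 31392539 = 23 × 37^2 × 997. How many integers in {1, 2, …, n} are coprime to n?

29186784

φ(31392539) = 31392539 · (1 − 1/23) · (1 − 1/37) · (1 − 1/997)
       = 31392539 · 788832/848447 = 29186784.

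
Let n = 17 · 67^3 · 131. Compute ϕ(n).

φ(17) = 17 − 1 = 16.
φ(67^3) = 67^3 − 67^2 = 300763 − 4489 = 296274.
φ(131) = 131 − 1 = 130.
φ(669799201) = 16 × 296274 × 130 = 616249920.

616249920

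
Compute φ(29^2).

φ(29^2) = 29^1·(29−1) = 29·28 = 812.

812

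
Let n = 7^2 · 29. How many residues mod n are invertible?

φ(1421) = 1421 · (1 − 1/7) · (1 − 1/29)
       = 1421 · 168/203 = 1176.

1176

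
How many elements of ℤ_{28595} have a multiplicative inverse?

28595 = 5 * 7 * 19 * 43.
φ(28595) = 28595 · (1 − 1/5) · (1 − 1/7) · (1 − 1/19) · (1 − 1/43)
       = 28595 · 18144/28595 = 18144.

18144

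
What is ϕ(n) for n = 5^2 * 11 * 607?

121200

φ(5^2) = 5^2 − 5^1 = 25 − 5 = 20.
φ(11) = 11 − 1 = 10.
φ(607) = 607 − 1 = 606.
Since φ is multiplicative, φ(166925) = 20 · 10 · 606 = 121200.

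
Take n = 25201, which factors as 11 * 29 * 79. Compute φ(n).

21840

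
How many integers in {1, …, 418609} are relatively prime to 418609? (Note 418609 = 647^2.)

φ(418609) = 418609 · (1 − 1/647)
       = 418609 · 646/647 = 417962.

417962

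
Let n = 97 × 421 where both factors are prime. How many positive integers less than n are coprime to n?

φ(97) = 97 − 1 = 96.
φ(421) = 421 − 1 = 420.
Since φ is multiplicative, φ(40837) = 96 · 420 = 40320.

40320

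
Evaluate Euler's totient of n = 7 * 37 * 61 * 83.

1062720

φ(7) = 7 − 1 = 6.
φ(37) = 37 − 1 = 36.
φ(61) = 61 − 1 = 60.
φ(83) = 83 − 1 = 82.
φ(1311317) = 6 × 36 × 60 × 82 = 1062720.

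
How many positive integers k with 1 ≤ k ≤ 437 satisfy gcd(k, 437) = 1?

396

Factor 437: 437 = 19 × 23.
φ(437) = 437 · (1 − 1/19) · (1 − 1/23)
       = 437 · 396/437 = 396.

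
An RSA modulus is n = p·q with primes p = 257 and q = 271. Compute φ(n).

For distinct primes, φ(pq) = (p−1)(q−1) = 256 × 270 = 69120.

69120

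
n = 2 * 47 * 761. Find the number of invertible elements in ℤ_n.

34960

φ(71534) = 71534 · (1 − 1/2) · (1 − 1/47) · (1 − 1/761)
       = 71534 · 34960/71534 = 34960.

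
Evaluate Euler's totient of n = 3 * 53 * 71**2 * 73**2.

2716721280

φ(3) = 3 − 1 = 2.
φ(53) = 53 − 1 = 52.
φ(71^2) = 71^1·(71−1) = 71·70 = 4970.
φ(73^2) = 73^2 − 73^1 = 5329 − 73 = 5256.
φ(4271294751) = 2 × 52 × 4970 × 5256 = 2716721280.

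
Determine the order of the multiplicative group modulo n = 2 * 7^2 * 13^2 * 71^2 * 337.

φ(28135807154) = 28135807154 · (1 − 1/2) · (1 − 1/7) · (1 − 1/13) · (1 − 1/71) · (1 − 1/337)
       = 28135807154 · 1693440/4354714 = 10941315840.

10941315840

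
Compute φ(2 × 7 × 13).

φ(2) = 2 − 1 = 1.
φ(7) = 7 − 1 = 6.
φ(13) = 13 − 1 = 12.
φ(182) = 1 × 6 × 12 = 72.

72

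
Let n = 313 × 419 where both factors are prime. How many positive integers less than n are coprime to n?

130416

φ(n) = (p − 1)(q − 1) = (313−1)(419−1) = 312·418 = 130416.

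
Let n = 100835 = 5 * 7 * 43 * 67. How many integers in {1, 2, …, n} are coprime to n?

66528

φ(5) = 5 − 1 = 4.
φ(7) = 7 − 1 = 6.
φ(43) = 43 − 1 = 42.
φ(67) = 67 − 1 = 66.
Since φ is multiplicative, φ(100835) = 4 · 6 · 42 · 66 = 66528.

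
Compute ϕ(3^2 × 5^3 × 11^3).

726000

φ(3^2) = 3^1·(3−1) = 3·2 = 6.
φ(5^3) = 5^2·(5−1) = 25·4 = 100.
φ(11^3) = 11^2·(11−1) = 121·10 = 1210.
Multiply: 6 · 100 · 1210 = 726000.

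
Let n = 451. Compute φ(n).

First factor: 451 = 11 * 41.
φ(451) = 451 · (1 − 1/11) · (1 − 1/41)
       = 451 · 400/451 = 400.

400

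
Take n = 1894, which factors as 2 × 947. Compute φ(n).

946

φ(2) = 2 − 1 = 1.
φ(947) = 947 − 1 = 946.
Multiply: 1 · 946 = 946.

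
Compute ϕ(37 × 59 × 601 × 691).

864432000

φ(906580253) = 906580253 · (1 − 1/37) · (1 − 1/59) · (1 − 1/601) · (1 − 1/691)
       = 906580253 · 864432000/906580253 = 864432000.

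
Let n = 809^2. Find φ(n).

φ(809^2) = 809^1·(809−1) = 809·808 = 653672.

653672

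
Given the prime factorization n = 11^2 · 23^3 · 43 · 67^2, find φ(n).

237760150320

φ(284175700589) = 284175700589 · (1 − 1/11) · (1 − 1/23) · (1 − 1/43) · (1 − 1/67)
       = 284175700589 · 609840/728893 = 237760150320.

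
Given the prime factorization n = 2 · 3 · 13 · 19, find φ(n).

432

φ(2) = 2 − 1 = 1.
φ(3) = 3 − 1 = 2.
φ(13) = 13 − 1 = 12.
φ(19) = 19 − 1 = 18.
φ(1482) = 1 × 2 × 12 × 18 = 432.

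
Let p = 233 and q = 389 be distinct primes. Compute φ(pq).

90016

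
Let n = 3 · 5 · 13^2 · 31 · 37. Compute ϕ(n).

φ(2907645) = 2907645 · (1 − 1/3) · (1 − 1/5) · (1 − 1/13) · (1 − 1/31) · (1 − 1/37)
       = 2907645 · 103680/223665 = 1347840.

1347840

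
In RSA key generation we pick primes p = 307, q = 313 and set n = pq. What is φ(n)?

φ(307) = 307 − 1 = 306.
φ(313) = 313 − 1 = 312.
φ(96091) = 306 × 312 = 95472.

95472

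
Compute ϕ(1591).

First factor: 1591 = 37 · 43.
φ(37) = 37 − 1 = 36.
φ(43) = 43 − 1 = 42.
φ(1591) = 36 × 42 = 1512.

1512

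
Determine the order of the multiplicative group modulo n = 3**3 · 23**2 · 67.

φ(956961) = 956961 · (1 − 1/3) · (1 − 1/23) · (1 − 1/67)
       = 956961 · 2904/4623 = 601128.

601128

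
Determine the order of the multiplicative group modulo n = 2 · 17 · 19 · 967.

278208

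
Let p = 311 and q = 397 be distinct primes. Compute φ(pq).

φ(pq) = (p−1)(q−1) = 310 · 396 = 122760.

122760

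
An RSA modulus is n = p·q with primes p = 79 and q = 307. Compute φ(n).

23868

φ(24253) = 24253 · (1 − 1/79) · (1 − 1/307)
       = 24253 · 23868/24253 = 23868.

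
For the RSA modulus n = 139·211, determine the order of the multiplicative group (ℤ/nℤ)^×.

28980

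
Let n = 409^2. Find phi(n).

166872

φ(409^2) = 409^1·(409−1) = 409·408 = 166872.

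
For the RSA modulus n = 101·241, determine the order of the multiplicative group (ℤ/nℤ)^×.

24000

φ(n) = (p − 1)(q − 1) = (101−1)(241−1) = 100·240 = 24000.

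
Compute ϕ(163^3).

4304178

φ(4330747) = 4330747 · (1 − 1/163)
       = 4330747 · 162/163 = 4304178.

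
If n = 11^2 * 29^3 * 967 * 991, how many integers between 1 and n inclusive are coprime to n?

2477188375200

φ(11^2) = 11^2 − 11^1 = 121 − 11 = 110.
φ(29^3) = 29^2·(29−1) = 841·28 = 23548.
φ(967) = 967 − 1 = 966.
φ(991) = 991 − 1 = 990.
Since φ is multiplicative, φ(2828000569493) = 110 · 23548 · 966 · 990 = 2477188375200.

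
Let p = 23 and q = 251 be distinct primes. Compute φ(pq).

5500

φ(pq) = (p−1)(q−1) = 22 · 250 = 5500.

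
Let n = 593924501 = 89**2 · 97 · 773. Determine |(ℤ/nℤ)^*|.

φ(89^2) = 89^1·(89−1) = 89·88 = 7832.
φ(97) = 97 − 1 = 96.
φ(773) = 773 − 1 = 772.
φ(593924501) = 7832 × 96 × 772 = 580445184.

580445184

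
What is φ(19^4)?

123462

φ(130321) = 130321 · (1 − 1/19)
       = 130321 · 18/19 = 123462.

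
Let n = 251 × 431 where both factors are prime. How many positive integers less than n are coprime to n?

φ(251) = 251 − 1 = 250.
φ(431) = 431 − 1 = 430.
Since φ is multiplicative, φ(108181) = 250 · 430 = 107500.

107500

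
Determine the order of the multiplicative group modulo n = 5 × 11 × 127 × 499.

2509920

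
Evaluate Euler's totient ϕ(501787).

406560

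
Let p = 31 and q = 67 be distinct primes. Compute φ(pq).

φ(31) = 31 − 1 = 30.
φ(67) = 67 − 1 = 66.
Since φ is multiplicative, φ(2077) = 30 · 66 = 1980.

1980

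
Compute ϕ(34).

16

Factor 34: 34 = 2 · 17.
φ(2) = 2 − 1 = 1.
φ(17) = 17 − 1 = 16.
Multiply: 1 · 16 = 16.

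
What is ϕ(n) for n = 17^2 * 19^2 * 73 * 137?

φ(1043394329) = 1043394329 · (1 − 1/17) · (1 − 1/19) · (1 − 1/73) · (1 − 1/137)
       = 1043394329 · 2820096/3230323 = 910891008.

910891008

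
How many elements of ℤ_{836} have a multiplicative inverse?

Prime factorization: 836 = 2**2 × 11 × 19.
φ(2^2) = 2^2 − 2^1 = 4 − 2 = 2.
φ(11) = 11 − 1 = 10.
φ(19) = 19 − 1 = 18.
Since φ is multiplicative, φ(836) = 2 · 10 · 18 = 360.

360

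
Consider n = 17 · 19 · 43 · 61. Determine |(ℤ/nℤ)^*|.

725760

φ(847229) = 847229 · (1 − 1/17) · (1 − 1/19) · (1 − 1/43) · (1 − 1/61)
       = 847229 · 725760/847229 = 725760.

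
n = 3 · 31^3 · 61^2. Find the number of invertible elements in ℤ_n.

φ(3) = 3 − 1 = 2.
φ(31^3) = 31^2·(31−1) = 961·30 = 28830.
φ(61^2) = 61^1·(61−1) = 61·60 = 3660.
φ(332556933) = 2 × 28830 × 3660 = 211035600.

211035600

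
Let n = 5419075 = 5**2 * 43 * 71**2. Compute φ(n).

4174800

φ(5^2) = 5^2 − 5^1 = 25 − 5 = 20.
φ(43) = 43 − 1 = 42.
φ(71^2) = 71^2 − 71^1 = 5041 − 71 = 4970.
Since φ is multiplicative, φ(5419075) = 20 · 42 · 4970 = 4174800.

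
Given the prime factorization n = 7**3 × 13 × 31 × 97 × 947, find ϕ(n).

9611965440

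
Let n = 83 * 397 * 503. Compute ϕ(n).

φ(83) = 83 − 1 = 82.
φ(397) = 397 − 1 = 396.
φ(503) = 503 − 1 = 502.
Since φ is multiplicative, φ(16574353) = 82 · 396 · 502 = 16300944.

16300944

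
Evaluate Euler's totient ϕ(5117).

4032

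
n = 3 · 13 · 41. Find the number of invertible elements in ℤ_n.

φ(3) = 3 − 1 = 2.
φ(13) = 13 − 1 = 12.
φ(41) = 41 − 1 = 40.
Multiply: 2 · 12 · 40 = 960.

960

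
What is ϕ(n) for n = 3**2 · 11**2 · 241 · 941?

φ(3^2) = 3^2 − 3^1 = 9 − 3 = 6.
φ(11^2) = 11^2 − 11^1 = 121 − 11 = 110.
φ(241) = 241 − 1 = 240.
φ(941) = 941 − 1 = 940.
Multiply: 6 · 110 · 240 · 940 = 148896000.

148896000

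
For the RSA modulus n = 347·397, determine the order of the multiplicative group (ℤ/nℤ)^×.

137016

φ(347) = 347 − 1 = 346.
φ(397) = 397 − 1 = 396.
Since φ is multiplicative, φ(137759) = 346 · 396 = 137016.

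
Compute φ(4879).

3840

Prime factorization: 4879 = 7 · 17 · 41.
φ(4879) = 4879 · (1 − 1/7) · (1 − 1/17) · (1 − 1/41)
       = 4879 · 3840/4879 = 3840.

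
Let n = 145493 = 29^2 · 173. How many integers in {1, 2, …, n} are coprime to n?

139664

φ(145493) = 145493 · (1 − 1/29) · (1 − 1/173)
       = 145493 · 4816/5017 = 139664.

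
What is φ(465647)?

Factor 465647: 465647 = 7^2 · 13 · 17 · 43.
φ(7^2) = 7^2 − 7^1 = 49 − 7 = 42.
φ(13) = 13 − 1 = 12.
φ(17) = 17 − 1 = 16.
φ(43) = 43 − 1 = 42.
Since φ is multiplicative, φ(465647) = 42 · 12 · 16 · 42 = 338688.

338688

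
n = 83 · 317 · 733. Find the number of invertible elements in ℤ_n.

φ(83) = 83 − 1 = 82.
φ(317) = 317 − 1 = 316.
φ(733) = 733 − 1 = 732.
Since φ is multiplicative, φ(19285963) = 82 · 316 · 732 = 18967584.

18967584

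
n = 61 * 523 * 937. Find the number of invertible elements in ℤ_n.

29315520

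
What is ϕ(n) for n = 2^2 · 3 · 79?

φ(2^2) = 2^2 − 2^1 = 4 − 2 = 2.
φ(3) = 3 − 1 = 2.
φ(79) = 79 − 1 = 78.
Multiply: 2 · 2 · 78 = 312.

312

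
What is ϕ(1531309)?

1297920

1531309 = 13^3 * 17 * 41.
φ(1531309) = 1531309 · (1 − 1/13) · (1 − 1/17) · (1 − 1/41)
       = 1531309 · 7680/9061 = 1297920.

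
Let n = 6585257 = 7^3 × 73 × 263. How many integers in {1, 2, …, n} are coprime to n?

5546016

φ(7^3) = 7^2·(7−1) = 49·6 = 294.
φ(73) = 73 − 1 = 72.
φ(263) = 263 − 1 = 262.
Since φ is multiplicative, φ(6585257) = 294 · 72 · 262 = 5546016.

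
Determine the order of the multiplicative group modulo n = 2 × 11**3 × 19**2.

φ(960982) = 960982 · (1 − 1/2) · (1 − 1/11) · (1 − 1/19)
       = 960982 · 180/418 = 413820.

413820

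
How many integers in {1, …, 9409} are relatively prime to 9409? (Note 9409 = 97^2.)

φ(9409) = 9409 · (1 − 1/97)
       = 9409 · 96/97 = 9312.

9312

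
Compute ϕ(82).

40

First factor: 82 = 2 · 41.
φ(82) = 82 · (1 − 1/2) · (1 − 1/41)
       = 82 · 40/82 = 40.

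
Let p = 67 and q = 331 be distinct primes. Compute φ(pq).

φ(pq) = (p−1)(q−1) = 66 · 330 = 21780.

21780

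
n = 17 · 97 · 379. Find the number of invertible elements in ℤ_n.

580608

φ(624971) = 624971 · (1 − 1/17) · (1 − 1/97) · (1 − 1/379)
       = 624971 · 580608/624971 = 580608.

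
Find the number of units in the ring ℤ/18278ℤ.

7776

18278 = 2 * 13 * 19 * 37.
φ(2) = 2 − 1 = 1.
φ(13) = 13 − 1 = 12.
φ(19) = 19 − 1 = 18.
φ(37) = 37 − 1 = 36.
φ(18278) = 1 × 12 × 18 × 36 = 7776.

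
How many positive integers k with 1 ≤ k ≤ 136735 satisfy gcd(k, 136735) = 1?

Factor 136735: 136735 = 5 · 23 · 29 · 41.
φ(136735) = 136735 · (1 − 1/5) · (1 − 1/23) · (1 − 1/29) · (1 − 1/41)
       = 136735 · 98560/136735 = 98560.

98560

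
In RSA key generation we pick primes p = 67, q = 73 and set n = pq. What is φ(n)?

4752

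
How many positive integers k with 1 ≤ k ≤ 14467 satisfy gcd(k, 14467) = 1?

12672

Prime factorization: 14467 = 17 × 23 × 37.
φ(17) = 17 − 1 = 16.
φ(23) = 23 − 1 = 22.
φ(37) = 37 − 1 = 36.
Multiply: 16 · 22 · 36 = 12672.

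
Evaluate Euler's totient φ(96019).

70560

First factor: 96019 = 7 · 11 · 29 · 43.
φ(7) = 7 − 1 = 6.
φ(11) = 11 − 1 = 10.
φ(29) = 29 − 1 = 28.
φ(43) = 43 − 1 = 42.
Since φ is multiplicative, φ(96019) = 6 · 10 · 28 · 42 = 70560.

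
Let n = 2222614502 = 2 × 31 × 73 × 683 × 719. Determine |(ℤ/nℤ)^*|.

1057700160

φ(2) = 2 − 1 = 1.
φ(31) = 31 − 1 = 30.
φ(73) = 73 − 1 = 72.
φ(683) = 683 − 1 = 682.
φ(719) = 719 − 1 = 718.
Multiply: 1 · 30 · 72 · 682 · 718 = 1057700160.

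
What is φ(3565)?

2640

Prime factorization: 3565 = 5 * 23 * 31.
φ(3565) = 3565 · (1 − 1/5) · (1 − 1/23) · (1 − 1/31)
       = 3565 · 2640/3565 = 2640.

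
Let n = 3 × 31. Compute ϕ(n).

φ(3) = 3 − 1 = 2.
φ(31) = 31 − 1 = 30.
φ(93) = 2 × 30 = 60.

60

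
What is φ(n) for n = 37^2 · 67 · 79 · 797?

φ(37^2) = 37^2 − 37^1 = 1369 − 37 = 1332.
φ(67) = 67 − 1 = 66.
φ(79) = 79 − 1 = 78.
φ(797) = 797 − 1 = 796.
φ(5775155249) = 1332 × 66 × 78 × 796 = 5458280256.

5458280256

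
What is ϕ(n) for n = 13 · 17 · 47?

8832

φ(10387) = 10387 · (1 − 1/13) · (1 − 1/17) · (1 − 1/47)
       = 10387 · 8832/10387 = 8832.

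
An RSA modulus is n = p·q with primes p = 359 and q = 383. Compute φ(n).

For distinct primes, φ(pq) = (p−1)(q−1) = 358 × 382 = 136756.

136756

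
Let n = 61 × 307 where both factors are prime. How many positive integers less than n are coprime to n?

18360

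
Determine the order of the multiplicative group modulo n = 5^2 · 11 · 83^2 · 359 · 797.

φ(5^2) = 5^2 − 5^1 = 25 − 5 = 20.
φ(11) = 11 − 1 = 10.
φ(83^2) = 83^2 − 83^1 = 6889 − 83 = 6806.
φ(359) = 359 − 1 = 358.
φ(797) = 797 − 1 = 796.
φ(542052870425) = 20 × 10 × 6806 × 358 × 796 = 387898441600.

387898441600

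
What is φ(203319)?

Prime factorization: 203319 = 3^2 * 19 * 29 * 41.
φ(203319) = 203319 · (1 − 1/3) · (1 − 1/19) · (1 − 1/29) · (1 − 1/41)
       = 203319 · 40320/67773 = 120960.

120960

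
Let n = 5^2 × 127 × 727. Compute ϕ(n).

1829520

φ(2308225) = 2308225 · (1 − 1/5) · (1 − 1/127) · (1 − 1/727)
       = 2308225 · 365904/461645 = 1829520.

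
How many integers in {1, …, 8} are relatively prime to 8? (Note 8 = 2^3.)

4

φ(8) = 8 · (1 − 1/2)
       = 8 · 1/2 = 4.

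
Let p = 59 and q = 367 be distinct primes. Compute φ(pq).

21228

φ(21653) = 21653 · (1 − 1/59) · (1 − 1/367)
       = 21653 · 21228/21653 = 21228.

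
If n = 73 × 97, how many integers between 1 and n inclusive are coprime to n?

6912

φ(73) = 73 − 1 = 72.
φ(97) = 97 − 1 = 96.
φ(7081) = 72 × 96 = 6912.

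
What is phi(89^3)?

697048

φ(89^3) = 89^2·(89−1) = 7921·88 = 697048.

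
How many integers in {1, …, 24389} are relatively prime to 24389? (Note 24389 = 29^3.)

23548

φ(29^3) = 29^3 − 29^2 = 24389 − 841 = 23548.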